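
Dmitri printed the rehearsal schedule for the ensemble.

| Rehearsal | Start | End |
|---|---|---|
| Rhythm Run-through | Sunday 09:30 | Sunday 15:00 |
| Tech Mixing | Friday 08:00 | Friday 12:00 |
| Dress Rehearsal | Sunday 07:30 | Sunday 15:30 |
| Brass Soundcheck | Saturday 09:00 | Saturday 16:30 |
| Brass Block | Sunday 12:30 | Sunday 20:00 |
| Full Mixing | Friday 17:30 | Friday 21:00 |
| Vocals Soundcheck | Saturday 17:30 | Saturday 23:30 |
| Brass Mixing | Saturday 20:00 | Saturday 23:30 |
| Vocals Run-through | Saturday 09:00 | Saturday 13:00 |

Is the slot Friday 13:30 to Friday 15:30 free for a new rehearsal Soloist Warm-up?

Yes — the slot is free

Tech Mixing: ends Friday 12:00 at or before Soloist Warm-up starts Friday 13:30 → clear.
Full Mixing: starts Friday 17:30 at or after Soloist Warm-up ends Friday 15:30 → clear.
Vocals Run-through: starts Saturday 09:00 at or after Soloist Warm-up ends Friday 15:30 → clear.
Brass Soundcheck: starts Saturday 09:00 at or after Soloist Warm-up ends Friday 15:30 → clear.
Vocals Soundcheck: starts Saturday 17:30 at or after Soloist Warm-up ends Friday 15:30 → clear.
Brass Mixing: starts Saturday 20:00 at or after Soloist Warm-up ends Friday 15:30 → clear.
Dress Rehearsal: starts Sunday 07:30 at or after Soloist Warm-up ends Friday 15:30 → clear.
Rhythm Run-through: starts Sunday 09:30 at or after Soloist Warm-up ends Friday 15:30 → clear.
Brass Block: starts Sunday 12:30 at or after Soloist Warm-up ends Friday 15:30 → clear.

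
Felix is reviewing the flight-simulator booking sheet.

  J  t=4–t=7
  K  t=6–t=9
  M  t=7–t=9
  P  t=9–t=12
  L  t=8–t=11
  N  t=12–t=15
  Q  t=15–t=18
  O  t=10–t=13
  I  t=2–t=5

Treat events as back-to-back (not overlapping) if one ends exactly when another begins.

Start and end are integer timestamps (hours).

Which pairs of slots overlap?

Two intervals overlap when each starts before the other ends.
Sorted by start: I, J, K, M, L, P, O, N, Q.
J starts before I ends → I and J overlap.
K starts after I ends — done with I.
K starts before J ends → J and K overlap.
M starts exactly when J ends (back-to-back, no overlap) — done with J.
M starts before K ends → K and M overlap.
L starts before K ends → K and L overlap.
P starts exactly when K ends (back-to-back, no overlap) — done with K.
L starts before M ends → M and L overlap.
P starts exactly when M ends (back-to-back, no overlap) — done with M.
P starts before L ends → L and P overlap.
O starts before L ends → L and O overlap.
N starts after L ends — done with L.
O starts before P ends → P and O overlap.
N starts exactly when P ends (back-to-back, no overlap) — done with P.
N starts before O ends → O and N overlap.
Q starts after O ends.
Q starts exactly when N ends (back-to-back, no overlap).

I & J, J & K, K & L, K & M, L & M, L & O, L & P, N & O, O & P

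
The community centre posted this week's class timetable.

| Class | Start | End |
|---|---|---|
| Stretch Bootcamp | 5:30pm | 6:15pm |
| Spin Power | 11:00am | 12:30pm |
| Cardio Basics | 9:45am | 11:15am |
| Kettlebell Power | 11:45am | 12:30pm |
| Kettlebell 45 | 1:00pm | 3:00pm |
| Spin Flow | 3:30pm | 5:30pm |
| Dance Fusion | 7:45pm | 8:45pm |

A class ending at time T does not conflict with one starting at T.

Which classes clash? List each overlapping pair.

Sorted by start: Cardio Basics, Spin Power, Kettlebell Power, Kettlebell 45, Spin Flow, Stretch Bootcamp, Dance Fusion.
Spin Power starts before Cardio Basics ends → Cardio Basics and Spin Power overlap.
Kettlebell Power starts after Cardio Basics ends; Cardio Basics is clear from here.
Kettlebell Power starts before Spin Power ends → Spin Power and Kettlebell Power overlap.
Kettlebell 45 starts after Spin Power ends; Spin Power is clear from here.
Kettlebell 45 starts after Kettlebell Power ends; Kettlebell Power is clear from here.
Spin Flow starts after Kettlebell 45 ends; Kettlebell 45 is clear from here.
Stretch Bootcamp starts exactly when Spin Flow ends (back-to-back, no overlap); Spin Flow is clear from here.
Dance Fusion starts after Stretch Bootcamp ends.

Cardio Basics & Spin Power, Kettlebell Power & Spin Power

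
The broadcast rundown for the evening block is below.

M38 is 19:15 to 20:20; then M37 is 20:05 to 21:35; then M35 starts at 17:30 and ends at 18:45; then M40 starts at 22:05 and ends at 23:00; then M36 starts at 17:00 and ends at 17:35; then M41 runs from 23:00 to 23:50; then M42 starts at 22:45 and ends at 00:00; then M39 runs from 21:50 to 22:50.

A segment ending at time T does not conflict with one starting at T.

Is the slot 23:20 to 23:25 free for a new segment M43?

No — it overlaps M41, M42

M36: ends 17:35 at or before M43 starts 23:20 → clear.
M35: ends 18:45 at or before M43 starts 23:20 → clear.
M38: ends 20:20 at or before M43 starts 23:20 → clear.
M37: ends 21:35 at or before M43 starts 23:20 → clear.
M39: ends 22:50 at or before M43 starts 23:20 → clear.
M40: ends 23:00 at or before M43 starts 23:20 → clear.
M42: starts 22:45 before M43 ends 23:25, and ends 00:00 after M43 starts 23:20 → overlap.
M41: starts 23:00 before M43 ends 23:25, and ends 23:50 after M43 starts 23:20 → overlap.
M43 overlaps M41, M42.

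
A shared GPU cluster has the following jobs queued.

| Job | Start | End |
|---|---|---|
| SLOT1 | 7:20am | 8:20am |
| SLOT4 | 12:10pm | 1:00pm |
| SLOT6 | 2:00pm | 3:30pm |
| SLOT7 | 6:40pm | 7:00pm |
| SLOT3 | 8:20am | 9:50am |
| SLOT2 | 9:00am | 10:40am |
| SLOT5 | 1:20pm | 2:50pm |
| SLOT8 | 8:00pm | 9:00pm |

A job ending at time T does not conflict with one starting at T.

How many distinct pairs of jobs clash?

2

Sorted by start: SLOT1, SLOT3, SLOT2, SLOT4, SLOT5, SLOT6, SLOT7, SLOT8.
SLOT3 starts exactly when SLOT1 ends (back-to-back, no overlap); SLOT1 is clear from here.
SLOT2 starts before SLOT3 ends → SLOT3 and SLOT2 overlap.
SLOT4 starts after SLOT3 ends; SLOT3 is clear from here.
SLOT4 starts after SLOT2 ends; SLOT2 is clear from here.
SLOT5 starts after SLOT4 ends; SLOT4 is clear from here.
SLOT6 starts before SLOT5 ends → SLOT5 and SLOT6 overlap.
SLOT7 starts after SLOT5 ends; SLOT5 is clear from here.
SLOT7 starts after SLOT6 ends; SLOT6 is clear from here.
SLOT8 starts after SLOT7 ends.
Overlapping pairs: SLOT2 & SLOT3, SLOT5 & SLOT6 — 2 in total.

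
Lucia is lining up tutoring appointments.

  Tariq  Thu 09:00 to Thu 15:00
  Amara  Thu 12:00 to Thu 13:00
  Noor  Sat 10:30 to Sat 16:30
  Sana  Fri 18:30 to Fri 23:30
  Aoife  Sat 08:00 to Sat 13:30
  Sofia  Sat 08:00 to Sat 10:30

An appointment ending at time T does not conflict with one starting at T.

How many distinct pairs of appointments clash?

Sorted by start: Tariq, Amara, Sana, Aoife, Sofia, Noor.
Amara starts before Tariq ends → Tariq and Amara overlap.
Sana starts after Tariq ends — done with Tariq.
Sana starts after Amara ends — done with Amara.
Aoife starts after Sana ends — done with Sana.
Sofia starts before Aoife ends → Aoife and Sofia overlap.
Noor starts before Aoife ends → Aoife and Noor overlap.
Noor starts exactly when Sofia ends (back-to-back, no overlap).
Overlapping pairs: Amara & Tariq, Aoife & Noor, Aoife & Sofia — 3 in total.

3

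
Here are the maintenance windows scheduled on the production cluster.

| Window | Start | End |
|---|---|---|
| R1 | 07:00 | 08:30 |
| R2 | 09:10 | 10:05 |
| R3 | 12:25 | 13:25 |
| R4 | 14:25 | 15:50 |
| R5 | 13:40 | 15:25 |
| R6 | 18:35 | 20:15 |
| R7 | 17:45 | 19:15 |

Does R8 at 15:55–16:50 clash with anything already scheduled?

No — it doesn't clash with anything

R1: ends 08:30 at or before R8 starts 15:55 → clear.
R2: ends 10:05 at or before R8 starts 15:55 → clear.
R3: ends 13:25 at or before R8 starts 15:55 → clear.
R5: ends 15:25 at or before R8 starts 15:55 → clear.
R4: ends 15:50 at or before R8 starts 15:55 → clear.
R7: starts 17:45 at or after R8 ends 16:50 → clear.
R6: starts 18:35 at or after R8 ends 16:50 → clear.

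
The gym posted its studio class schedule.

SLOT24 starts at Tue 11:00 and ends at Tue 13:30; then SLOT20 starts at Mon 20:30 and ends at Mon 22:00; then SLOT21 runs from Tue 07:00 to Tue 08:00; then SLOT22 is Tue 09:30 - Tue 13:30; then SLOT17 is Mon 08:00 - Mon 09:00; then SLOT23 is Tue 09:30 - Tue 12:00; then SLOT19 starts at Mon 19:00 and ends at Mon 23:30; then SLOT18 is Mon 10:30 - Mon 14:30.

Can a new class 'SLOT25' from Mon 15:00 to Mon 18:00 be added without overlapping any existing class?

Yes — the slot is free

SLOT17: ends Mon 09:00 at or before SLOT25 starts Mon 15:00 → clear.
SLOT18: ends Mon 14:30 at or before SLOT25 starts Mon 15:00 → clear.
SLOT19: starts Mon 19:00 at or after SLOT25 ends Mon 18:00 → clear.
SLOT20: starts Mon 20:30 at or after SLOT25 ends Mon 18:00 → clear.
SLOT21: starts Tue 07:00 at or after SLOT25 ends Mon 18:00 → clear.
SLOT22: starts Tue 09:30 at or after SLOT25 ends Mon 18:00 → clear.
SLOT23: starts Tue 09:30 at or after SLOT25 ends Mon 18:00 → clear.
SLOT24: starts Tue 11:00 at or after SLOT25 ends Mon 18:00 → clear.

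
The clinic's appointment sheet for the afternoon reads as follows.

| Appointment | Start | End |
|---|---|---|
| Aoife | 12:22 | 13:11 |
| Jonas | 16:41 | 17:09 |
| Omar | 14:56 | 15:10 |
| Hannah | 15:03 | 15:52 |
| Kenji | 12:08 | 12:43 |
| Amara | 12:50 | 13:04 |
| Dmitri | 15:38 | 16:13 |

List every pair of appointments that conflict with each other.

Sorted by start: Kenji, Aoife, Amara, Omar, Hannah, Dmitri, Jonas.
Aoife starts before Kenji ends → Kenji and Aoife overlap.
Amara starts after Kenji ends — done with Kenji.
Amara starts before Aoife ends → Aoife and Amara overlap.
Omar starts after Aoife ends — done with Aoife.
Omar starts after Amara ends — done with Amara.
Hannah starts before Omar ends → Omar and Hannah overlap.
Dmitri starts after Omar ends — done with Omar.
Dmitri starts before Hannah ends → Hannah and Dmitri overlap.
Jonas starts after Hannah ends.
Jonas starts after Dmitri ends.

Amara & Aoife, Aoife & Kenji, Dmitri & Hannah, Hannah & Omar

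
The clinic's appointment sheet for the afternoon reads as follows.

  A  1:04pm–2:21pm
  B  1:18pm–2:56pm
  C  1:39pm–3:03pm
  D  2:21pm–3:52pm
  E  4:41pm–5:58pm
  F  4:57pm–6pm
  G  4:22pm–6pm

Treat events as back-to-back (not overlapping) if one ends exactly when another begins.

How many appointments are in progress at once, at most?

3

Sweep the timeline, counting +1 at each start and −1 at each end (ends before starts at a tie):
1:04pm start A → 1
1:18pm start B → 2
1:39pm start C → 3
2:21pm end A → 2
2:21pm start D → 3
2:56pm end B → 2
3:03pm end C → 1
3:52pm end D → 0
4:22pm start G → 1
4:41pm start E → 2
4:57pm start F → 3
5:58pm end E → 2
6pm end F → 1
6pm end G → 0
Peak is 3, at 1:39pm (A, B, C).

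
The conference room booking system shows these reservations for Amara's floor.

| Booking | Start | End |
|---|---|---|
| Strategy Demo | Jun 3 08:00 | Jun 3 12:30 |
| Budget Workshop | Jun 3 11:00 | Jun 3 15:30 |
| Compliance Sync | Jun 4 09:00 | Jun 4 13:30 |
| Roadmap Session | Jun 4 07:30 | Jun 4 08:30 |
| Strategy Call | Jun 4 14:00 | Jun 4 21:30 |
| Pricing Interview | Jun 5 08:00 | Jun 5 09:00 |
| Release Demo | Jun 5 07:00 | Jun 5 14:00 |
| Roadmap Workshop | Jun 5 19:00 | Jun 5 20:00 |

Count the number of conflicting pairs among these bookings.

2

Sorted by start: Strategy Demo, Budget Workshop, Roadmap Session, Compliance Sync, Strategy Call, Release Demo, Pricing Interview, Roadmap Workshop.
Budget Workshop starts before Strategy Demo ends → Strategy Demo and Budget Workshop overlap.
Roadmap Session starts after Strategy Demo ends, so nothing later overlaps Strategy Demo either.
Roadmap Session starts after Budget Workshop ends, so nothing later overlaps Budget Workshop either.
Compliance Sync starts after Roadmap Session ends, so nothing later overlaps Roadmap Session either.
Strategy Call starts after Compliance Sync ends, so nothing later overlaps Compliance Sync either.
Release Demo starts after Strategy Call ends, so nothing later overlaps Strategy Call either.
Pricing Interview starts before Release Demo ends → Release Demo and Pricing Interview overlap.
Roadmap Workshop starts after Release Demo ends.
Roadmap Workshop starts after Pricing Interview ends.
Overlapping pairs: Budget Workshop & Strategy Demo, Pricing Interview & Release Demo — 2 in total.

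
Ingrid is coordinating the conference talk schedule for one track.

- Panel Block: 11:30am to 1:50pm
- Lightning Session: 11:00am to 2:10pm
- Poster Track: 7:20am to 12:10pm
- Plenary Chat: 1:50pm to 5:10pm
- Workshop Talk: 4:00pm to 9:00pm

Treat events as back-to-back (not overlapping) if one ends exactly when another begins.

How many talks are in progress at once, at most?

3

Sort all start/end points and keep a running count:
7:20am start Poster Track → 1
11:00am start Lightning Session → 2
11:30am start Panel Block → 3
12:10pm end Poster Track → 2
1:50pm end Panel Block → 1
1:50pm start Plenary Chat → 2
2:10pm end Lightning Session → 1
4:00pm start Workshop Talk → 2
5:10pm end Plenary Chat → 1
9:00pm end Workshop Talk → 0
Peak is 3, at 11:30am (Lightning Session, Panel Block, Poster Track).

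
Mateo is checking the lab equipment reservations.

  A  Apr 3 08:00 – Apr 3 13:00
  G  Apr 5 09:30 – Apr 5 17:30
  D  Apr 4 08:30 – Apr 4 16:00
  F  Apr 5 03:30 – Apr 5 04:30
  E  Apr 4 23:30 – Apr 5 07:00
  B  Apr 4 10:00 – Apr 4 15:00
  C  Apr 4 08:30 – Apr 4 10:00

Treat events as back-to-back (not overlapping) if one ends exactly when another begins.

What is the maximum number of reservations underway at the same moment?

2

Walk through starts and ends in time order (an end at T is processed before a start at T):
Apr 3 08:00 start A → 1
Apr 3 13:00 end A → 0
Apr 4 08:30 start C → 1
Apr 4 08:30 start D → 2
Apr 4 10:00 end C → 1
Apr 4 10:00 start B → 2
Apr 4 15:00 end B → 1
Apr 4 16:00 end D → 0
Apr 4 23:30 start E → 1
Apr 5 03:30 start F → 2
Apr 5 04:30 end F → 1
Apr 5 07:00 end E → 0
Apr 5 09:30 start G → 1
Apr 5 17:30 end G → 0
Peak is 2, at Apr 4 08:30 (C, D).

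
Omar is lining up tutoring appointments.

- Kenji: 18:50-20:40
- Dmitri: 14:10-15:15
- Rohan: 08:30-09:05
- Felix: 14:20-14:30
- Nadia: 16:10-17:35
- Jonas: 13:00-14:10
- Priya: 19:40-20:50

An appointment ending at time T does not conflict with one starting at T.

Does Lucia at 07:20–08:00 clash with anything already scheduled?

Rohan: starts 08:30 at or after Lucia ends 08:00 → clear.
Jonas: starts 13:00 at or after Lucia ends 08:00 → clear.
Dmitri: starts 14:10 at or after Lucia ends 08:00 → clear.
Felix: starts 14:20 at or after Lucia ends 08:00 → clear.
Nadia: starts 16:10 at or after Lucia ends 08:00 → clear.
Kenji: starts 18:50 at or after Lucia ends 08:00 → clear.
Priya: starts 19:40 at or after Lucia ends 08:00 → clear.

No — it doesn't clash with anything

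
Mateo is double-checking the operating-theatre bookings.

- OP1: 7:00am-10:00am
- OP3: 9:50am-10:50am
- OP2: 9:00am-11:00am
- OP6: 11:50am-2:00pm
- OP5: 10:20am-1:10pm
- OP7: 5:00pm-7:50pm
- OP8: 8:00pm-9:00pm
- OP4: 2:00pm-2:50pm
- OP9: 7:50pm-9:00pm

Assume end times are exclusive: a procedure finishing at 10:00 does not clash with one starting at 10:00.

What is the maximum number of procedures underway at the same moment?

Sort all start/end points and keep a running count:
7:00am start OP1 → 1
9:00am start OP2 → 2
9:50am start OP3 → 3
10:00am end OP1 → 2
10:20am start OP5 → 3
10:50am end OP3 → 2
11:00am end OP2 → 1
11:50am start OP6 → 2
1:10pm end OP5 → 1
2:00pm end OP6 → 0
2:00pm start OP4 → 1
2:50pm end OP4 → 0
5:00pm start OP7 → 1
7:50pm end OP7 → 0
7:50pm start OP9 → 1
8:00pm start OP8 → 2
9:00pm end OP8 → 1
9:00pm end OP9 → 0
Peak is 3, at 9:50am (OP1, OP2, OP3).

3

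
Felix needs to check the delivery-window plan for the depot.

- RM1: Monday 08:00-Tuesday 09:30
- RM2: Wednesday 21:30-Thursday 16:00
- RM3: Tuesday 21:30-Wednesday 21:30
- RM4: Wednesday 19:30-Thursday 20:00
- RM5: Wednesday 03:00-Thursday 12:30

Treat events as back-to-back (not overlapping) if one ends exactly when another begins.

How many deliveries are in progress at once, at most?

3

Sweep the timeline, counting +1 at each start and −1 at each end (ends before starts at a tie):
Monday 08:00 start RM1 → 1
Tuesday 09:30 end RM1 → 0
Tuesday 21:30 start RM3 → 1
Wednesday 03:00 start RM5 → 2
Wednesday 19:30 start RM4 → 3
Wednesday 21:30 end RM3 → 2
Wednesday 21:30 start RM2 → 3
Thursday 12:30 end RM5 → 2
Thursday 16:00 end RM2 → 1
Thursday 20:00 end RM4 → 0
Peak is 3, at Wednesday 19:30 (RM3, RM4, RM5).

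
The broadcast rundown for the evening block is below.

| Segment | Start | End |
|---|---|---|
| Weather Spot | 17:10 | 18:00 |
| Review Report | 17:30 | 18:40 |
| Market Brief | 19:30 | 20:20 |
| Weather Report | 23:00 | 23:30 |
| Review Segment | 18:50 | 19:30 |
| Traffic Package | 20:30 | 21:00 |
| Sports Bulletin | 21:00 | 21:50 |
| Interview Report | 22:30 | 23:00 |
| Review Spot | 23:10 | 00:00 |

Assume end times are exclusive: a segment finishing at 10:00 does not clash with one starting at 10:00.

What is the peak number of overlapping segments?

Walk through starts and ends in time order (an end at T is processed before a start at T):
17:10 start Weather Spot → 1
17:30 start Review Report → 2
18:00 end Weather Spot → 1
18:40 end Review Report → 0
18:50 start Review Segment → 1
19:30 end Review Segment → 0
19:30 start Market Brief → 1
20:20 end Market Brief → 0
20:30 start Traffic Package → 1
21:00 end Traffic Package → 0
21:00 start Sports Bulletin → 1
21:50 end Sports Bulletin → 0
22:30 start Interview Report → 1
23:00 end Interview Report → 0
23:00 start Weather Report → 1
23:10 start Review Spot → 2
23:30 end Weather Report → 1
00:00 end Review Spot → 0
Peak is 2, at 17:30 (Review Report, Weather Spot).

2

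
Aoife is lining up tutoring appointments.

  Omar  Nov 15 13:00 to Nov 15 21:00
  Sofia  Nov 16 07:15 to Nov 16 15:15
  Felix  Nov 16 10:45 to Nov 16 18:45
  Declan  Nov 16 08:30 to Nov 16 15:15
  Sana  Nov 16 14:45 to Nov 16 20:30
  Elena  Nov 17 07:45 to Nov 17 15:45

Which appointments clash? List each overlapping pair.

Sorted by start: Omar, Sofia, Declan, Felix, Sana, Elena.
Sofia starts after Omar ends — done with Omar.
Declan starts before Sofia ends → Sofia and Declan overlap.
Felix starts before Sofia ends → Sofia and Felix overlap.
Sana starts before Sofia ends → Sofia and Sana overlap.
Elena starts after Sofia ends.
Felix starts before Declan ends → Declan and Felix overlap.
Sana starts before Declan ends → Declan and Sana overlap.
Elena starts after Declan ends.
Sana starts before Felix ends → Felix and Sana overlap.
Elena starts after Felix ends.
Elena starts after Sana ends.

Declan & Felix, Declan & Sana, Declan & Sofia, Felix & Sana, Felix & Sofia, Sana & Sofia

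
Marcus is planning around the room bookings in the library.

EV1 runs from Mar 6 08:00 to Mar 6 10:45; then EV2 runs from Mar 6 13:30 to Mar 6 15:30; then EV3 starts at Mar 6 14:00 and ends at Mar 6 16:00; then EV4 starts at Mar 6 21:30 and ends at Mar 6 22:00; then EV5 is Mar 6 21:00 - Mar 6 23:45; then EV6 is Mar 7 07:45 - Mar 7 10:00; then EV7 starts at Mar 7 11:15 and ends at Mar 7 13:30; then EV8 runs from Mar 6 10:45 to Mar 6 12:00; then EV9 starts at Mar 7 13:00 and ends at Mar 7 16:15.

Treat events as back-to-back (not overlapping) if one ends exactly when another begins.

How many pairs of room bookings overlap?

3

Sorted by start: EV1, EV8, EV2, EV3, EV5, EV4, EV6, EV7, EV9.
EV8 starts exactly when EV1 ends (back-to-back, no overlap), so EV1 has no further overlaps.
EV2 starts after EV8 ends, so EV8 has no further overlaps.
EV3 starts before EV2 ends → EV2 and EV3 overlap.
EV5 starts after EV2 ends, so EV2 has no further overlaps.
EV5 starts after EV3 ends, so EV3 has no further overlaps.
EV4 starts before EV5 ends → EV5 and EV4 overlap.
EV6 starts after EV5 ends, so EV5 has no further overlaps.
EV6 starts after EV4 ends, so EV4 has no further overlaps.
EV7 starts after EV6 ends, so EV6 has no further overlaps.
EV9 starts before EV7 ends → EV7 and EV9 overlap.
Overlapping pairs: EV2 & EV3, EV4 & EV5, EV7 & EV9 — 3 in total.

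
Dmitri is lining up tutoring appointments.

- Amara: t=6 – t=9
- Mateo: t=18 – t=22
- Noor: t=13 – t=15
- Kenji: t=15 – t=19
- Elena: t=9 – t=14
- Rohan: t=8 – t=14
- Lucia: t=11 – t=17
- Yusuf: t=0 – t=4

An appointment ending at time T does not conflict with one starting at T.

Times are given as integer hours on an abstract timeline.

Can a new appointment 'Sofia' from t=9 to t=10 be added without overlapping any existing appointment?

No — it overlaps Elena, Rohan

Yusuf: ends t=4 at or before Sofia starts t=9 → clear.
Amara: ends t=9 at or before Sofia starts t=9 → clear.
Rohan: starts t=8 before Sofia ends t=10, and ends t=14 after Sofia starts t=9 → overlap.
Elena: starts t=9 before Sofia ends t=10, and ends t=14 after Sofia starts t=9 → overlap.
Lucia: starts t=11 at or after Sofia ends t=10 → clear.
Noor: starts t=13 at or after Sofia ends t=10 → clear.
Kenji: starts t=15 at or after Sofia ends t=10 → clear.
Mateo: starts t=18 at or after Sofia ends t=10 → clear.
Sofia overlaps Rohan, Elena.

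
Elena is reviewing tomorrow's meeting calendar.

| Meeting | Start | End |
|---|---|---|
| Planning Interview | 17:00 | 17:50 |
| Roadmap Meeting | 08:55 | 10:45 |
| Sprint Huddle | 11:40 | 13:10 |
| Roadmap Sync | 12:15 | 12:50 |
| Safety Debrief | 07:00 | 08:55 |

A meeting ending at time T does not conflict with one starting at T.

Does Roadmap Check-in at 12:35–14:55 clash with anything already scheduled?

Safety Debrief: ends 08:55 at or before Roadmap Check-in starts 12:35 → clear.
Roadmap Meeting: ends 10:45 at or before Roadmap Check-in starts 12:35 → clear.
Sprint Huddle: starts 11:40 before Roadmap Check-in ends 14:55, and ends 13:10 after Roadmap Check-in starts 12:35 → overlap.
Roadmap Sync: starts 12:15 before Roadmap Check-in ends 14:55, and ends 12:50 after Roadmap Check-in starts 12:35 → overlap.
Planning Interview: starts 17:00 at or after Roadmap Check-in ends 14:55 → clear.
Roadmap Check-in overlaps Roadmap Sync, Sprint Huddle.

Yes — it overlaps Roadmap Sync, Sprint Huddle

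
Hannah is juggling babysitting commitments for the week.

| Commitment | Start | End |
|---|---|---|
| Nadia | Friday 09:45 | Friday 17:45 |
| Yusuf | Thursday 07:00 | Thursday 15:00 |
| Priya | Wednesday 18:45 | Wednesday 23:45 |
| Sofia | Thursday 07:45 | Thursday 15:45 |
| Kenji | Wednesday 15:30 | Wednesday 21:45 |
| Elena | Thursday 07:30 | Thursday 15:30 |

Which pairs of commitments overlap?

Elena & Sofia, Elena & Yusuf, Kenji & Priya, Sofia & Yusuf

Two intervals overlap when each starts before the other ends.
Sorted by start: Kenji, Priya, Yusuf, Elena, Sofia, Nadia.
Priya starts before Kenji ends → Kenji and Priya overlap.
Yusuf starts after Kenji ends, so Kenji has no further overlaps.
Yusuf starts after Priya ends, so Priya has no further overlaps.
Elena starts before Yusuf ends → Yusuf and Elena overlap.
Sofia starts before Yusuf ends → Yusuf and Sofia overlap.
Nadia starts after Yusuf ends.
Sofia starts before Elena ends → Elena and Sofia overlap.
Nadia starts after Elena ends.
Nadia starts after Sofia ends.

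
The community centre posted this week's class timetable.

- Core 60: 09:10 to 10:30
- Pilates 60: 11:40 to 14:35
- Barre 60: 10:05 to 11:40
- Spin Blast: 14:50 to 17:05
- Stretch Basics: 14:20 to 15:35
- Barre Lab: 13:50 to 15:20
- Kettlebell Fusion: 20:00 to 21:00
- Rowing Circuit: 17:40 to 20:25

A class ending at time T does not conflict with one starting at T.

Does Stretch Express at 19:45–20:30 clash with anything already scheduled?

Yes — it overlaps Kettlebell Fusion, Rowing Circuit

Core 60: ends 10:30 at or before Stretch Express starts 19:45 → clear.
Barre 60: ends 11:40 at or before Stretch Express starts 19:45 → clear.
Pilates 60: ends 14:35 at or before Stretch Express starts 19:45 → clear.
Barre Lab: ends 15:20 at or before Stretch Express starts 19:45 → clear.
Stretch Basics: ends 15:35 at or before Stretch Express starts 19:45 → clear.
Spin Blast: ends 17:05 at or before Stretch Express starts 19:45 → clear.
Rowing Circuit: starts 17:40 before Stretch Express ends 20:30, and ends 20:25 after Stretch Express starts 19:45 → overlap.
Kettlebell Fusion: starts 20:00 before Stretch Express ends 20:30, and ends 21:00 after Stretch Express starts 19:45 → overlap.
Stretch Express overlaps Kettlebell Fusion, Rowing Circuit.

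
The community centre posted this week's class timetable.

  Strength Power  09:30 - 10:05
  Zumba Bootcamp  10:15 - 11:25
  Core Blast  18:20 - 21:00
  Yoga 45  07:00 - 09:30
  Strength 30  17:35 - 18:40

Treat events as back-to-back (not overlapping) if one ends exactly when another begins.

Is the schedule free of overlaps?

Sorted by start: Yoga 45, Strength Power, Zumba Bootcamp, Strength 30, Core Blast.
Strength Power starts exactly when Yoga 45 ends (back-to-back, no overlap) — done with Yoga 45.
Zumba Bootcamp starts after Strength Power ends — done with Strength Power.
Strength 30 starts after Zumba Bootcamp ends — done with Zumba Bootcamp.
Core Blast starts before Strength 30 ends → Strength 30 and Core Blast overlap.
That's a conflict, so the schedule is not conflict-free.

No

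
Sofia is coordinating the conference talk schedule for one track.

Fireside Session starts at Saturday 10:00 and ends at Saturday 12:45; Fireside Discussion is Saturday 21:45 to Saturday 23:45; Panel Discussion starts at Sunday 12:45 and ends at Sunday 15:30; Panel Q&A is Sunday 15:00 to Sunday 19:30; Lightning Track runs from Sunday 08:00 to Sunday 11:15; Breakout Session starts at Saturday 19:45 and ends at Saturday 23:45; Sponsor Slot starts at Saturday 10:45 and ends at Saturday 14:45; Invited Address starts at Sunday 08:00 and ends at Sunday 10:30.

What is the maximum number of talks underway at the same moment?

Sort all start/end points and keep a running count:
Saturday 10:00 start Fireside Session → 1
Saturday 10:45 start Sponsor Slot → 2
Saturday 12:45 end Fireside Session → 1
Saturday 14:45 end Sponsor Slot → 0
Saturday 19:45 start Breakout Session → 1
Saturday 21:45 start Fireside Discussion → 2
Saturday 23:45 end Breakout Session → 1
Saturday 23:45 end Fireside Discussion → 0
Sunday 08:00 start Invited Address → 1
Sunday 08:00 start Lightning Track → 2
Sunday 10:30 end Invited Address → 1
Sunday 11:15 end Lightning Track → 0
Sunday 12:45 start Panel Discussion → 1
Sunday 15:00 start Panel Q&A → 2
Sunday 15:30 end Panel Discussion → 1
Sunday 19:30 end Panel Q&A → 0
Peak is 2, at Saturday 10:45 (Fireside Session, Sponsor Slot).

2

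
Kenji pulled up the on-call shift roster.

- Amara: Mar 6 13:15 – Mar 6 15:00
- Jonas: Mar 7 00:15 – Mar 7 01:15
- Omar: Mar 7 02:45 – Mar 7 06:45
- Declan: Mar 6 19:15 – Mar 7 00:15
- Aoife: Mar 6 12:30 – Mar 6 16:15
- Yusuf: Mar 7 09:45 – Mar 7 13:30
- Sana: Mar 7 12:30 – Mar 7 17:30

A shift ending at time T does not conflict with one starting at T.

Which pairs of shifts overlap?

Amara & Aoife, Sana & Yusuf

Sorted by start: Aoife, Amara, Declan, Jonas, Omar, Yusuf, Sana.
Amara starts before Aoife ends → Aoife and Amara overlap.
Declan starts after Aoife ends, so Aoife has no further overlaps.
Declan starts after Amara ends, so Amara has no further overlaps.
Jonas starts exactly when Declan ends (back-to-back, no overlap), so Declan has no further overlaps.
Omar starts after Jonas ends, so Jonas has no further overlaps.
Yusuf starts after Omar ends, so Omar has no further overlaps.
Sana starts before Yusuf ends → Yusuf and Sana overlap.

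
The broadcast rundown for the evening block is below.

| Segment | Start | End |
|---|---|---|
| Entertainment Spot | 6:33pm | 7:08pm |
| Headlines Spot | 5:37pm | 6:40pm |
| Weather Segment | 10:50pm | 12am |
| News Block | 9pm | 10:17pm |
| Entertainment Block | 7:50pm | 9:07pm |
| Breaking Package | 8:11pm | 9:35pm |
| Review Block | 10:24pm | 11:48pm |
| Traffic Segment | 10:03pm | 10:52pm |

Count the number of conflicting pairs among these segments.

Check each pair: they overlap iff neither finishes before the other starts.
Sorted by start: Headlines Spot, Entertainment Spot, Entertainment Block, Breaking Package, News Block, Traffic Segment, Review Block, Weather Segment.
Entertainment Spot starts before Headlines Spot ends → Headlines Spot and Entertainment Spot overlap.
Entertainment Block starts after Headlines Spot ends, so nothing later overlaps Headlines Spot either.
Entertainment Block starts after Entertainment Spot ends, so nothing later overlaps Entertainment Spot either.
Breaking Package starts before Entertainment Block ends → Entertainment Block and Breaking Package overlap.
News Block starts before Entertainment Block ends → Entertainment Block and News Block overlap.
Traffic Segment starts after Entertainment Block ends, so nothing later overlaps Entertainment Block either.
News Block starts before Breaking Package ends → Breaking Package and News Block overlap.
Traffic Segment starts after Breaking Package ends, so nothing later overlaps Breaking Package either.
Traffic Segment starts before News Block ends → News Block and Traffic Segment overlap.
Review Block starts after News Block ends, so nothing later overlaps News Block either.
Review Block starts before Traffic Segment ends → Traffic Segment and Review Block overlap.
Weather Segment starts before Traffic Segment ends → Traffic Segment and Weather Segment overlap.
Weather Segment starts before Review Block ends → Review Block and Weather Segment overlap.
Overlapping pairs: Breaking Package & Entertainment Block, Breaking Package & News Block, Entertainment Block & News Block, Entertainment Spot & Headlines Spot, News Block & Traffic Segment, Review Block & Traffic Segment, Review Block & Weather Segment, Traffic Segment & Weather Segment — 8 in total.

8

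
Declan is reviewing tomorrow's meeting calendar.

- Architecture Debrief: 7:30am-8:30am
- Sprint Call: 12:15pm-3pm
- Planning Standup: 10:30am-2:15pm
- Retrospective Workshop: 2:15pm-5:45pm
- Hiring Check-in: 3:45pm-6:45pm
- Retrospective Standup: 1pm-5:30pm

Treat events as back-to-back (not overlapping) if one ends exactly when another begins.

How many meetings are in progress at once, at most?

Walk through starts and ends in time order (an end at T is processed before a start at T):
7:30am start Architecture Debrief → 1
8:30am end Architecture Debrief → 0
10:30am start Planning Standup → 1
12:15pm start Sprint Call → 2
1pm start Retrospective Standup → 3
2:15pm end Planning Standup → 2
2:15pm start Retrospective Workshop → 3
3pm end Sprint Call → 2
3:45pm start Hiring Check-in → 3
5:30pm end Retrospective Standup → 2
5:45pm end Retrospective Workshop → 1
6:45pm end Hiring Check-in → 0
Peak is 3, at 1pm (Planning Standup, Retrospective Standup, Sprint Call).

3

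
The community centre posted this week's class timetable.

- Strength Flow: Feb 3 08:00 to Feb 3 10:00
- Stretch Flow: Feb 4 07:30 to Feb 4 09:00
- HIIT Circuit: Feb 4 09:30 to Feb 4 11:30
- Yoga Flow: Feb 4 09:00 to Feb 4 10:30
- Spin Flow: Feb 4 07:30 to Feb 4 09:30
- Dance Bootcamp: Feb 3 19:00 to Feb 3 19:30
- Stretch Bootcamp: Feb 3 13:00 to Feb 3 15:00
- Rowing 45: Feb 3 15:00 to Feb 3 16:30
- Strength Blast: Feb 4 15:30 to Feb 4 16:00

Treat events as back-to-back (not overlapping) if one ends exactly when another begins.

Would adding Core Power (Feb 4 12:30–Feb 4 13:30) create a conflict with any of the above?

Strength Flow: ends Feb 3 10:00 at or before Core Power starts Feb 4 12:30 → clear.
Stretch Bootcamp: ends Feb 3 15:00 at or before Core Power starts Feb 4 12:30 → clear.
Rowing 45: ends Feb 3 16:30 at or before Core Power starts Feb 4 12:30 → clear.
Dance Bootcamp: ends Feb 3 19:30 at or before Core Power starts Feb 4 12:30 → clear.
Spin Flow: ends Feb 4 09:30 at or before Core Power starts Feb 4 12:30 → clear.
Stretch Flow: ends Feb 4 09:00 at or before Core Power starts Feb 4 12:30 → clear.
Yoga Flow: ends Feb 4 10:30 at or before Core Power starts Feb 4 12:30 → clear.
HIIT Circuit: ends Feb 4 11:30 at or before Core Power starts Feb 4 12:30 → clear.
Strength Blast: starts Feb 4 15:30 at or after Core Power ends Feb 4 13:30 → clear.

No — it doesn't clash with anything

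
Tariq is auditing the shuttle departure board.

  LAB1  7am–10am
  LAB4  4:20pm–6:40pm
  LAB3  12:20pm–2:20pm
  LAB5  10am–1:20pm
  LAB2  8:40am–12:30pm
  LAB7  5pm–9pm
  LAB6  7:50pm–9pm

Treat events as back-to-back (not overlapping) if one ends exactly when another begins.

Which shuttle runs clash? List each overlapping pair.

LAB1 & LAB2, LAB2 & LAB3, LAB2 & LAB5, LAB3 & LAB5, LAB4 & LAB7, LAB6 & LAB7

Two intervals overlap when each starts before the other ends.
Sorted by start: LAB1, LAB2, LAB5, LAB3, LAB4, LAB7, LAB6.
LAB2 starts before LAB1 ends → LAB1 and LAB2 overlap.
LAB5 starts exactly when LAB1 ends (back-to-back, no overlap) — done with LAB1.
LAB5 starts before LAB2 ends → LAB2 and LAB5 overlap.
LAB3 starts before LAB2 ends → LAB2 and LAB3 overlap.
LAB4 starts after LAB2 ends — done with LAB2.
LAB3 starts before LAB5 ends → LAB5 and LAB3 overlap.
LAB4 starts after LAB5 ends — done with LAB5.
LAB4 starts after LAB3 ends — done with LAB3.
LAB7 starts before LAB4 ends → LAB4 and LAB7 overlap.
LAB6 starts after LAB4 ends.
LAB6 starts before LAB7 ends → LAB7 and LAB6 overlap.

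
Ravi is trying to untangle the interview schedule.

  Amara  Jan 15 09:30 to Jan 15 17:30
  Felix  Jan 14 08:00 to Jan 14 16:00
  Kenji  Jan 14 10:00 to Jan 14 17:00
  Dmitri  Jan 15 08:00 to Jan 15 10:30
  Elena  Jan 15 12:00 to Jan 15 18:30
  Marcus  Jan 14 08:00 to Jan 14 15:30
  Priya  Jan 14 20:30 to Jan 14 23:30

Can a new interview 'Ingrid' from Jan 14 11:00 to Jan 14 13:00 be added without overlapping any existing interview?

No — it overlaps Felix, Kenji, Marcus

Marcus: starts Jan 14 08:00 before Ingrid ends Jan 14 13:00, and ends Jan 14 15:30 after Ingrid starts Jan 14 11:00 → overlap.
Felix: starts Jan 14 08:00 before Ingrid ends Jan 14 13:00, and ends Jan 14 16:00 after Ingrid starts Jan 14 11:00 → overlap.
Kenji: starts Jan 14 10:00 before Ingrid ends Jan 14 13:00, and ends Jan 14 17:00 after Ingrid starts Jan 14 11:00 → overlap.
Priya: starts Jan 14 20:30 at or after Ingrid ends Jan 14 13:00 → clear.
Dmitri: starts Jan 15 08:00 at or after Ingrid ends Jan 14 13:00 → clear.
Amara: starts Jan 15 09:30 at or after Ingrid ends Jan 14 13:00 → clear.
Elena: starts Jan 15 12:00 at or after Ingrid ends Jan 14 13:00 → clear.
Ingrid overlaps Marcus, Kenji, Felix.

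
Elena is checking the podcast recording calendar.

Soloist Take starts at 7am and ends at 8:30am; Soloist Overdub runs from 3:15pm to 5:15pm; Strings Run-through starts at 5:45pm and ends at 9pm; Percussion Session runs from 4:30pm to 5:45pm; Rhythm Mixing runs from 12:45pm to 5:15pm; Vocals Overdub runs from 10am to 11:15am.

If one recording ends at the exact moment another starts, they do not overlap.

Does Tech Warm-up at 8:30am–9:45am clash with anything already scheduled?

No — it doesn't clash with anything

Soloist Take: ends 8:30am at or before Tech Warm-up starts 8:30am → clear.
Vocals Overdub: starts 10am at or after Tech Warm-up ends 9:45am → clear.
Rhythm Mixing: starts 12:45pm at or after Tech Warm-up ends 9:45am → clear.
Soloist Overdub: starts 3:15pm at or after Tech Warm-up ends 9:45am → clear.
Percussion Session: starts 4:30pm at or after Tech Warm-up ends 9:45am → clear.
Strings Run-through: starts 5:45pm at or after Tech Warm-up ends 9:45am → clear.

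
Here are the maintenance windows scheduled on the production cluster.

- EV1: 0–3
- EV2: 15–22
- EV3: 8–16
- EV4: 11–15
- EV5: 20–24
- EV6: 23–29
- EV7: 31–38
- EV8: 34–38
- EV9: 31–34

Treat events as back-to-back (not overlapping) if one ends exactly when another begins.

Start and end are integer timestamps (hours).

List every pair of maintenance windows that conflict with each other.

EV2 & EV3, EV2 & EV5, EV3 & EV4, EV5 & EV6, EV7 & EV8, EV7 & EV9

Sorted by start: EV1, EV3, EV4, EV2, EV5, EV6, EV7, EV9, EV8.
EV3 starts after EV1 ends; EV1 is clear from here.
EV4 starts before EV3 ends → EV3 and EV4 overlap.
EV2 starts before EV3 ends → EV3 and EV2 overlap.
EV5 starts after EV3 ends; EV3 is clear from here.
EV2 starts exactly when EV4 ends (back-to-back, no overlap); EV4 is clear from here.
EV5 starts before EV2 ends → EV2 and EV5 overlap.
EV6 starts after EV2 ends; EV2 is clear from here.
EV6 starts before EV5 ends → EV5 and EV6 overlap.
EV7 starts after EV5 ends; EV5 is clear from here.
EV7 starts after EV6 ends; EV6 is clear from here.
EV9 starts before EV7 ends → EV7 and EV9 overlap.
EV8 starts before EV7 ends → EV7 and EV8 overlap.
EV8 starts exactly when EV9 ends (back-to-back, no overlap).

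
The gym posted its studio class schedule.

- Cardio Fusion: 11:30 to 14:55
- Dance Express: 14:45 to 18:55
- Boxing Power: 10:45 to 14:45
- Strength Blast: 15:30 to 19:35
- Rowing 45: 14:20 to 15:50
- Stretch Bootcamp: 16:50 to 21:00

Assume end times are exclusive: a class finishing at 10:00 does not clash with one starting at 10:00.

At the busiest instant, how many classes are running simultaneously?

Walk through starts and ends in time order (an end at T is processed before a start at T):
10:45 start Boxing Power → 1
11:30 start Cardio Fusion → 2
14:20 start Rowing 45 → 3
14:45 end Boxing Power → 2
14:45 start Dance Express → 3
14:55 end Cardio Fusion → 2
15:30 start Strength Blast → 3
15:50 end Rowing 45 → 2
16:50 start Stretch Bootcamp → 3
18:55 end Dance Express → 2
19:35 end Strength Blast → 1
21:00 end Stretch Bootcamp → 0
Peak is 3, at 14:20 (Boxing Power, Cardio Fusion, Rowing 45).

3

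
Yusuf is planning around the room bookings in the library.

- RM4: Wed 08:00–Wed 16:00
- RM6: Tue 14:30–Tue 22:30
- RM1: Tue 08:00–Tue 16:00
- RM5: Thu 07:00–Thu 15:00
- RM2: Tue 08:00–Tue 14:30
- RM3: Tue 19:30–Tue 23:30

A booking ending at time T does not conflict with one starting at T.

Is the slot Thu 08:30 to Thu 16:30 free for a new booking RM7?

RM1: ends Tue 16:00 at or before RM7 starts Thu 08:30 → clear.
RM2: ends Tue 14:30 at or before RM7 starts Thu 08:30 → clear.
RM6: ends Tue 22:30 at or before RM7 starts Thu 08:30 → clear.
RM3: ends Tue 23:30 at or before RM7 starts Thu 08:30 → clear.
RM4: ends Wed 16:00 at or before RM7 starts Thu 08:30 → clear.
RM5: starts Thu 07:00 before RM7 ends Thu 16:30, and ends Thu 15:00 after RM7 starts Thu 08:30 → overlap.
RM7 overlaps RM5.

No — it overlaps RM5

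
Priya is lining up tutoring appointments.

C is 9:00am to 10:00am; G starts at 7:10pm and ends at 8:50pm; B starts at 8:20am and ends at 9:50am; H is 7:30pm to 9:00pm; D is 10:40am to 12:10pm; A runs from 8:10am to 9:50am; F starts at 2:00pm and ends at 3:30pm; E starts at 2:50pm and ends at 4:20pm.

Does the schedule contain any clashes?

Sorted by start: A, B, C, D, F, E, G, H.
B starts before A ends → A and B overlap.
That's a conflict, so the schedule is not conflict-free.

Yes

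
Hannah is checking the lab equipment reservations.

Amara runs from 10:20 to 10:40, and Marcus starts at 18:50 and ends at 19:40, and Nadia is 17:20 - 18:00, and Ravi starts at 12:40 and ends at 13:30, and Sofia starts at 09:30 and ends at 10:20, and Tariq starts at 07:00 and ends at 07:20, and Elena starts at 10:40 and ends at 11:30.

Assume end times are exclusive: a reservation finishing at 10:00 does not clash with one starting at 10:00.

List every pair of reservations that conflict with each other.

none

Sorted by start: Tariq, Sofia, Amara, Elena, Ravi, Nadia, Marcus.
Sofia starts after Tariq ends, so Tariq has no further overlaps.
Amara starts exactly when Sofia ends (back-to-back, no overlap), so Sofia has no further overlaps.
Elena starts exactly when Amara ends (back-to-back, no overlap), so Amara has no further overlaps.
Ravi starts after Elena ends, so Elena has no further overlaps.
Nadia starts after Ravi ends, so Ravi has no further overlaps.
Marcus starts after Nadia ends.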